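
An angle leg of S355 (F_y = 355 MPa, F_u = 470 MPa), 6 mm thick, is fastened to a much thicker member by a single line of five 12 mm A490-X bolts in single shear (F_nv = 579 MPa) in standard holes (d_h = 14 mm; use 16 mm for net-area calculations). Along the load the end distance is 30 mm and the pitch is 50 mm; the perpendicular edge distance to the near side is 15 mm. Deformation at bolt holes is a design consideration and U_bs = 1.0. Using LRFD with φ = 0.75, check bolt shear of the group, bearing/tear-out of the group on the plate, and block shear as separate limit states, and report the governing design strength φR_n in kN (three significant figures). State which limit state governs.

215 kN (block shear governs)

Bolt shear: A_b = π·12²/4 = 113.1 mm²; R_n = 579 × 113.1 × 5 × 1 / 1000 = 327.4 kN → 0.75 × 327.4 = 246 kN.
Bearing: edge l_c = 23, r_n = 77.83 kN; interior l_c = 36, r_n = 81.22 kN; R_n = 77.83 + 4·81.22 = 402.7 kN → 302 kN.
Block shear: A_gv = 1380, A_nv = 948, A_nt = 42 mm²; R_n = min(0.6F_uA_nv, 0.6F_yA_gv) + U_bs·F_u·A_nt = 287.1 kN → 215 kN.
Block shear governs: 215 kN.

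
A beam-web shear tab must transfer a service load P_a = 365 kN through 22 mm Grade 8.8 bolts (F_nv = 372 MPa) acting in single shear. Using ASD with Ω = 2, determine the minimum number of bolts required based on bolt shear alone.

6 bolts

A_b = π·22²/4 = 380.1 mm².
Per-bolt allowable strength R_n/Ω = 372 × 380.1 × 1 / 1000 / 2 = 70.7 kN.
n ≥ 365 / 70.7 = 5.162 → use 6 bolts.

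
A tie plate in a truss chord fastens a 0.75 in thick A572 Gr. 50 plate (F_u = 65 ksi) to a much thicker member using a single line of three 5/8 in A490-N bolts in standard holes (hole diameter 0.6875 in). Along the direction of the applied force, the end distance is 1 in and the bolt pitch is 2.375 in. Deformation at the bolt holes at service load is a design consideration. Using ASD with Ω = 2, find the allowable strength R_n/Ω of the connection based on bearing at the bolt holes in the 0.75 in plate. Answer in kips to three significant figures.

92.3 kips

Per bolt r_n = 1.2 l_c t F_u ≤ 2.4 d t F_u; upper limit = 2.4 × 0.625 × 0.75 × 65 = 73.12 kips.
Edge bolt: l_c = 1 − 0.6875/2 = 0.6562 in → 1.2 × 0.6562 × 0.75 × 65 = 38.39 → r_n = 38.39 kips.
Interior bolts: l_c = 2.375 − 0.6875 = 1.688 in → 1.2 × 1.688 × 0.75 × 65 = 98.72 → r_n = 73.12 kips.
R_n = 1 × 38.39 + 2 × 73.12 = 184.6 kips.
Allowable strength R_n/Ω = 184.6 / 2 = 92.3 kips.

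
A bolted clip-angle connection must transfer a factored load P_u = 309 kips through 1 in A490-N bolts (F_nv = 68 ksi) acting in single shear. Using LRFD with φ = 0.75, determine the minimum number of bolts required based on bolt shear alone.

A_b = π·1²/4 = 0.7854 in².
Per-bolt design strength φR_n = 0.75 × 68 × 0.7854 × 1 = 40.06 kips.
n ≥ 309 / 40.06 = 7.714 → use 8 bolts.

8 bolts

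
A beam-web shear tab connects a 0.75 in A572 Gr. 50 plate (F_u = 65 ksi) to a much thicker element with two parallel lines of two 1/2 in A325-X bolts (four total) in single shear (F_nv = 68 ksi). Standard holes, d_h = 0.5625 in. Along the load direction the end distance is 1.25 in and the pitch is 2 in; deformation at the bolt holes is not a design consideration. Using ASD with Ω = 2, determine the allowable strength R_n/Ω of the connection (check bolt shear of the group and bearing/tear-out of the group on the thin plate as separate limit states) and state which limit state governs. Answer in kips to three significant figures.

Bolt shear: A_b = π·0.5²/4 = 0.1963 in²; R_n = 68 × 0.1963 × 4 × 1 = 53.41 kips → 53.41 / 2 = 26.7 kips.
Bearing (1.5 l_c t F_u ≤ 3.0 d t F_u): upper limit = 3.0·0.5·0.75·65 = 73.12 kips.
  Edge l_c = 1.25 − 0.5625/2 = 0.9688 → r_n = 70.84 kips; interior l_c = 2 − 0.5625 = 1.438 → r_n = 73.12 kips.
  R_n,bearing = 2·70.84 + 2·73.12 = 287.9 kips → 287.9 / 2 = 144 kips.
Bolt shear governs: 26.7 kips.

26.7 kips (bolt shear governs)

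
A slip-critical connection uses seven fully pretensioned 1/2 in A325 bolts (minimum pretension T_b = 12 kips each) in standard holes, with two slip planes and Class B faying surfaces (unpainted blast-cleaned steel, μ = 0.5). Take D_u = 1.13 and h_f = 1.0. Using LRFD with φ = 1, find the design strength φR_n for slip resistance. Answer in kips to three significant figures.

R_n = μ · D_u · h_f · T_b · n_s · n_b = 0.5 × 1.13 × 1.0 × 12 × 2 × 7 = 94.92 kips.
Design strength φR_n = 1 × 94.92 = 94.9 kips.

94.9 kips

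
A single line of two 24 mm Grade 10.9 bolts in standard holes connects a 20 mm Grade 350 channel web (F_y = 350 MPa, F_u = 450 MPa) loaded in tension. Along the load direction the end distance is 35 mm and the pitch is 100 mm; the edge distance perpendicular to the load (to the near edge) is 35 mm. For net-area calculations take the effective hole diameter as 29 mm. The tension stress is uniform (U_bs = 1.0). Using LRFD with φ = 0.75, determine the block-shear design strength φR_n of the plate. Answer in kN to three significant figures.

509 kN

Shear plane L_v = 35 + 1·100 = 135 mm; A_gv = 135 × 20 = 2700 mm².
A_nv = (135 − 1.5·29) × 20 = 1830 mm².
A_nt = (35 − 0.5·29) × 20 = 410 mm².
0.6 F_u A_nv = 494.1 kN; 0.6 F_y A_gv = 567 kN → shear rupture governs the shear term.
R_n = 494.1 + 1.0 × 450 × 410 / 1000 = 678.6 kN.
Design strength φR_n = 0.75 × 678.6 = 509 kN.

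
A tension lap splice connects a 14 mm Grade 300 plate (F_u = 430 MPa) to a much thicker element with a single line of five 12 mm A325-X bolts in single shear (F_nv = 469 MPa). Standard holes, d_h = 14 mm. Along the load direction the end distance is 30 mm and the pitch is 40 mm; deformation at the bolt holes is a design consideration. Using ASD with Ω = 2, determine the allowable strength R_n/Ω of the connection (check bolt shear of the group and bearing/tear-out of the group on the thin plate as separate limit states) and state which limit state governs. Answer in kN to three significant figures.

133 kN (bolt shear governs)

Bolt shear: A_b = π·12²/4 = 113.1 mm²; R_n = 469 × 113.1 × 5 × 1 / 1000 = 265.2 kN → 265.2 / 2 = 133 kN.
Bearing (1.2 l_c t F_u ≤ 2.4 d t F_u): upper limit = 2.4·12·14·430 / 1000 = 173.4 kN.
  Edge l_c = 30 − 14/2 = 23 → r_n = 166.2 kN; interior l_c = 40 − 14 = 26 → r_n = 173.4 kN.
  R_n,bearing = 1·166.2 + 4·173.4 = 859.7 kN → 859.7 / 2 = 430 kN.
Bolt shear governs: 133 kN.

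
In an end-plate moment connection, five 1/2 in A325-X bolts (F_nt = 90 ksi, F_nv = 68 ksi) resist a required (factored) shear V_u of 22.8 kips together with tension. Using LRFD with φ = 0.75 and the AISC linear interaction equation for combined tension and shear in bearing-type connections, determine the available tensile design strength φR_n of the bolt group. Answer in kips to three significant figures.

A_b = π·0.5²/4 = 0.1963 in²; f_rv = 22.8 / (5 × 0.1963) = 23.22 ksi.
F'_nt = 1.3 F_nt − (F_nt / φF_nv) f_rv = 1.3·90 − (90/(0.75·68))·23.22 = 76.02 ksi, capped at F_nt → F'_nt = 76.02 ksi.
R_n = F'_nt · A_b · n = 76.02 × 0.1963 × 5 = 74.63 kips.
Design strength φR_n = 0.75 × 74.63 = 56 kips.

56 kips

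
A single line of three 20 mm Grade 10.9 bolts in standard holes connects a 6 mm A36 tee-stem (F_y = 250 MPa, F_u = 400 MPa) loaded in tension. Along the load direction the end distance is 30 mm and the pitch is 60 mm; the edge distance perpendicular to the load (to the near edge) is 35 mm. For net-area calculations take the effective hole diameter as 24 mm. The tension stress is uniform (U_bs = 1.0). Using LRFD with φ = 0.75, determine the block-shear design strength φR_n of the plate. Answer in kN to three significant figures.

139 kN

Shear plane L_v = 30 + 2·60 = 150 mm; A_gv = 150 × 6 = 900 mm².
A_nv = (150 − 2.5·24) × 6 = 540 mm².
A_nt = (35 − 0.5·24) × 6 = 138 mm².
0.6 F_u A_nv = 129.6 kN; 0.6 F_y A_gv = 135 kN → shear rupture governs the shear term.
R_n = 129.6 + 1.0 × 400 × 138 / 1000 = 184.8 kN.
Design strength φR_n = 0.75 × 184.8 = 139 kN.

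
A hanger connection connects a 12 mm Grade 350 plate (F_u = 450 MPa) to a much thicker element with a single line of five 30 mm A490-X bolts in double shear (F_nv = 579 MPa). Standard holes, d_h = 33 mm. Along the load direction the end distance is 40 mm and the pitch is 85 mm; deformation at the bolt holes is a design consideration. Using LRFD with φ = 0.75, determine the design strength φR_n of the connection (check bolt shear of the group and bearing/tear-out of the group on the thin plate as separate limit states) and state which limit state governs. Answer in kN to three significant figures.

1130 kN (bearing governs)

Bolt shear: A_b = π·30²/4 = 706.9 mm²; R_n = 579 × 706.9 × 5 × 2 / 1000 = 4093 kN → 0.75 × 4093 = 3070 kN.
Bearing (1.2 l_c t F_u ≤ 2.4 d t F_u): upper limit = 2.4·30·12·450 / 1000 = 388.8 kN.
  Edge l_c = 40 − 33/2 = 23.5 → r_n = 152.3 kN; interior l_c = 85 − 33 = 52 → r_n = 337 kN.
  R_n,bearing = 1·152.3 + 4·337 = 1500 kN → 0.75 × 1500 = 1130 kN.
Bearing governs: 1130 kN.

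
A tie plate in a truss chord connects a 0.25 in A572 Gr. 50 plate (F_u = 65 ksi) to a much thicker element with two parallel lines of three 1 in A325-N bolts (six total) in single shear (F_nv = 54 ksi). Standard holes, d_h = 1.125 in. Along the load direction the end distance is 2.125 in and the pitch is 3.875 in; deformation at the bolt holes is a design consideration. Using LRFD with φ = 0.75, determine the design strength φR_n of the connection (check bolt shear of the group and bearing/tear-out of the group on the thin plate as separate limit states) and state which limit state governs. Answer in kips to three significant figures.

163 kips (bearing governs)

Bolt shear: A_b = π·1²/4 = 0.7854 in²; R_n = 54 × 0.7854 × 6 × 1 = 254.5 kips → 0.75 × 254.5 = 191 kips.
Bearing (1.2 l_c t F_u ≤ 2.4 d t F_u): upper limit = 2.4·1·0.25·65 = 39 kips.
  Edge l_c = 2.125 − 1.125/2 = 1.562 → r_n = 30.47 kips; interior l_c = 3.875 − 1.125 = 2.75 → r_n = 39 kips.
  R_n,bearing = 2·30.47 + 4·39 = 216.9 kips → 0.75 × 216.9 = 163 kips.
Bearing governs: 163 kips.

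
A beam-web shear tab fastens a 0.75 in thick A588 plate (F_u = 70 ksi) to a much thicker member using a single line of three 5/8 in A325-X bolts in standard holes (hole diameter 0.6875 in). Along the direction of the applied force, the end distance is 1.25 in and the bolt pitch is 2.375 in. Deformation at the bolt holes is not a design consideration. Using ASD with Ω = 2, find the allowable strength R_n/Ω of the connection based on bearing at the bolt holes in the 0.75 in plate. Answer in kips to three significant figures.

Per bolt r_n = 1.5 l_c t F_u ≤ 3.0 d t F_u; upper limit = 3.0 × 0.625 × 0.75 × 70 = 98.44 kips.
Edge bolt: l_c = 1.25 − 0.6875/2 = 0.9062 in → 1.5 × 0.9062 × 0.75 × 70 = 71.37 → r_n = 71.37 kips.
Interior bolts: l_c = 2.375 − 0.6875 = 1.688 in → 1.5 × 1.688 × 0.75 × 70 = 132.9 → r_n = 98.44 kips.
R_n = 1 × 71.37 + 2 × 98.44 = 268.2 kips.
Allowable strength R_n/Ω = 268.2 / 2 = 134 kips.

134 kips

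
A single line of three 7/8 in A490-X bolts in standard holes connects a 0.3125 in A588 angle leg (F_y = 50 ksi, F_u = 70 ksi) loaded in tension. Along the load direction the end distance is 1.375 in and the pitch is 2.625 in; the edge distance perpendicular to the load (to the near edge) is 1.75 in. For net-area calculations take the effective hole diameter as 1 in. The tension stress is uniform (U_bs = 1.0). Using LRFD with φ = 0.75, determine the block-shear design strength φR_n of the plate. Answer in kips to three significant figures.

Shear plane L_v = 1.375 + 2·2.625 = 6.625 in; A_gv = 6.625 × 0.3125 = 2.07 in².
A_nv = (6.625 − 2.5·1) × 0.3125 = 1.289 in².
A_nt = (1.75 − 0.5·1) × 0.3125 = 0.3906 in².
0.6 F_u A_nv = 54.14 kips; 0.6 F_y A_gv = 62.11 kips → shear rupture governs the shear term.
R_n = 54.14 + 1.0 × 70 × 0.3906 = 81.48 kips.
Design strength φR_n = 0.75 × 81.48 = 61.1 kips.

61.1 kips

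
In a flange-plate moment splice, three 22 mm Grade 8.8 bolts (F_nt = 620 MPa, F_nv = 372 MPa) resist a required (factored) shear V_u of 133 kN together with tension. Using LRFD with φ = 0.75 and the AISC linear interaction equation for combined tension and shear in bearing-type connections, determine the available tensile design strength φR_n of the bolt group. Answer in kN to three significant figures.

A_b = π·22²/4 = 380.1 mm²; f_rv = 133 × 1000 / (3 × 380.1) = 116.6 MPa.
F'_nt = 1.3 F_nt − (F_nt / φF_nv) f_rv = 1.3·620 − (620/(0.75·372))·116.6 = 546.8 MPa, capped at F_nt → F'_nt = 546.8 MPa.
R_n = F'_nt · A_b · n = 546.8 × 380.1 × 3 / 1000 = 623.6 kN.
Design strength φR_n = 0.75 × 623.6 = 468 kN.

468 kN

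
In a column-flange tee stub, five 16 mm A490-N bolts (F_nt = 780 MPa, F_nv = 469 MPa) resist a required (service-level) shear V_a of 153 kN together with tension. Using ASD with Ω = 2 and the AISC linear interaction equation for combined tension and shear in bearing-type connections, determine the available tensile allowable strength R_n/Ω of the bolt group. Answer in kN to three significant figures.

A_b = π·16²/4 = 201.1 mm²; f_rv = 153 × 1000 / (5 × 201.1) = 152.2 MPa.
F'_nt = 1.3 F_nt − (Ω F_nt / F_nv) f_rv = 1.3·780 − (2·780/469)·152.2 = 507.8 MPa, capped at F_nt → F'_nt = 507.8 MPa.
R_n = F'_nt · A_b · n = 507.8 × 201.1 × 5 / 1000 = 510.5 kN.
Allowable strength R_n/Ω = 510.5 / 2 = 255 kN.

255 kN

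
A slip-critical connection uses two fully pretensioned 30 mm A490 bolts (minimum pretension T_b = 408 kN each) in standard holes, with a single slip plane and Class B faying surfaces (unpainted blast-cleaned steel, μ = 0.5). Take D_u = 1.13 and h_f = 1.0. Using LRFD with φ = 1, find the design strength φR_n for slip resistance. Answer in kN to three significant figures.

R_n = μ · D_u · h_f · T_b · n_s · n_b = 0.5 × 1.13 × 1.0 × 408 × 1 × 2 = 461 kN.
Design strength φR_n = 1 × 461 = 461 kN.

461 kN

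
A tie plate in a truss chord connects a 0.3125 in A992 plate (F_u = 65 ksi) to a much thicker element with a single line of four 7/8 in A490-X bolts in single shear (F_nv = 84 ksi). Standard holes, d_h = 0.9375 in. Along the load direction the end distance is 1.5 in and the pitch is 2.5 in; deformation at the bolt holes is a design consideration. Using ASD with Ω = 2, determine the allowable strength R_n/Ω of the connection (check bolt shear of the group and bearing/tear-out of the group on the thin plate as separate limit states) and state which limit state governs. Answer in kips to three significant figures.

Bolt shear: A_b = π·0.875²/4 = 0.6013 in²; R_n = 84 × 0.6013 × 4 × 1 = 202 kips → 202 / 2 = 101 kips.
Bearing (1.2 l_c t F_u ≤ 2.4 d t F_u): upper limit = 2.4·0.875·0.3125·65 = 42.66 kips.
  Edge l_c = 1.5 − 0.9375/2 = 1.031 → r_n = 25.14 kips; interior l_c = 2.5 − 0.9375 = 1.562 → r_n = 38.09 kips.
  R_n,bearing = 1·25.14 + 3·38.09 = 139.4 kips → 139.4 / 2 = 69.7 kips.
Bearing governs: 69.7 kips.

69.7 kips (bearing governs)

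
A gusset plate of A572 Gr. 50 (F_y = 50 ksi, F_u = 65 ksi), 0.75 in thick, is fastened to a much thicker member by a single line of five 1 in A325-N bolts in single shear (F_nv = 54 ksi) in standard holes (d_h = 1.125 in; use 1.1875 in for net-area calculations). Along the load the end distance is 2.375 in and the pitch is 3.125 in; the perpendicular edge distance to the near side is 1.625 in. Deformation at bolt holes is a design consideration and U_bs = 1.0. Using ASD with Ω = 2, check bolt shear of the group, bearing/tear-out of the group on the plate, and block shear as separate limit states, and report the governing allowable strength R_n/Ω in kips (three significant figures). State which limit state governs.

Bolt shear: A_b = π·1²/4 = 0.7854 in²; R_n = 54 × 0.7854 × 5 × 1 = 212.1 kips → 212.1 / 2 = 106 kips.
Bearing: edge l_c = 1.812, r_n = 106 kips; interior l_c = 2, r_n = 117 kips; R_n = 106 + 4·117 = 574 kips → 287 kips.
Block shear: A_gv = 11.16, A_nv = 7.148, A_nt = 0.7734 in²; R_n = min(0.6F_uA_nv, 0.6F_yA_gv) + U_bs·F_u·A_nt = 329.1 kips → 165 kips.
Bolt shear governs: 106 kips.

106 kips (bolt shear governs)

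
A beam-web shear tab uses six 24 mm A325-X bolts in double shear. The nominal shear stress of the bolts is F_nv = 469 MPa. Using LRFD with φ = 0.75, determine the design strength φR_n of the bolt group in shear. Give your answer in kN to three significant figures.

A_b = π × 24² / 4 = 452.4 mm².
R_n = F_nv · A_b · n · n_s = 469 × 452.4 × 6 × 2 / 1000 = 2546 kN.
Design strength φR_n = 0.75 × 2546 = 1910 kN.

1910 kN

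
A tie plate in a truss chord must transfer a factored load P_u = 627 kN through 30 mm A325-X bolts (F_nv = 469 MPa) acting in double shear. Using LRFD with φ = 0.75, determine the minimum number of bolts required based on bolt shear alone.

2 bolts

A_b = π·30²/4 = 706.9 mm².
Per-bolt design strength φR_n = 0.75 × 469 × 706.9 × 2 / 1000 = 497.3 kN.
n ≥ 627 / 497.3 = 1.261 → use 2 bolts.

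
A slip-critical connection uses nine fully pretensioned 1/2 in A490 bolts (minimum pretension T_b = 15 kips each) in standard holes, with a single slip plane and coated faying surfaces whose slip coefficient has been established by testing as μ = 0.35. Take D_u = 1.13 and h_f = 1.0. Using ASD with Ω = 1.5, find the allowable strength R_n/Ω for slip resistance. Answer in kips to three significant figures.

35.6 kips

R_n = μ · D_u · h_f · T_b · n_s · n_b = 0.35 × 1.13 × 1.0 × 15 × 1 × 9 = 53.39 kips.
Allowable strength R_n/Ω = 53.39 / 1.5 = 35.6 kips.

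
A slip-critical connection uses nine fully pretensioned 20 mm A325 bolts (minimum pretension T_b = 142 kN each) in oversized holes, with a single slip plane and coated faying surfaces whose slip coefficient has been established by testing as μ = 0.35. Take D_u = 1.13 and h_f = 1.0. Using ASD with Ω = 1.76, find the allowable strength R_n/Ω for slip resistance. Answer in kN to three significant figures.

287 kN

R_n = μ · D_u · h_f · T_b · n_s · n_b = 0.35 × 1.13 × 1.0 × 142 × 1 × 9 = 505.4 kN.
Allowable strength R_n/Ω = 505.4 / 1.76 = 287 kN.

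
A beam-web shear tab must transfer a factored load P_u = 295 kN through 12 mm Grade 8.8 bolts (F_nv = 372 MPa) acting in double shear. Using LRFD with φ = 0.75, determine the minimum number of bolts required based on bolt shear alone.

A_b = π·12²/4 = 113.1 mm².
Per-bolt design strength φR_n = 0.75 × 372 × 113.1 × 2 / 1000 = 63.11 kN.
n ≥ 295 / 63.11 = 4.675 → use 5 bolts.

5 bolts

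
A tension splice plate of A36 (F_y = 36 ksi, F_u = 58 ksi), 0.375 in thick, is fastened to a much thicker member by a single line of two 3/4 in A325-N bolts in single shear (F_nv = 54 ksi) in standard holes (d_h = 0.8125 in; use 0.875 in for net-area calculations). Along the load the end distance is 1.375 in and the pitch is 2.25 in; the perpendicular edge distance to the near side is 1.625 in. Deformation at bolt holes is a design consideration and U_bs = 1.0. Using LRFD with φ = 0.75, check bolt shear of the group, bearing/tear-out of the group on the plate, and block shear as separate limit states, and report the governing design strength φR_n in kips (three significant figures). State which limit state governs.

35.8 kips (bolt shear governs)

Bolt shear: A_b = π·0.75²/4 = 0.4418 in²; R_n = 54 × 0.4418 × 2 × 1 = 47.71 kips → 0.75 × 47.71 = 35.8 kips.
Bearing: edge l_c = 0.9688, r_n = 25.28 kips; interior l_c = 1.438, r_n = 37.52 kips; R_n = 25.28 + 1·37.52 = 62.8 kips → 47.1 kips.
Block shear: A_gv = 1.359, A_nv = 0.8672, A_nt = 0.4453 in²; R_n = min(0.6F_uA_nv, 0.6F_yA_gv) + U_bs·F_u·A_nt = 55.19 kips → 41.4 kips.
Bolt shear governs: 35.8 kips.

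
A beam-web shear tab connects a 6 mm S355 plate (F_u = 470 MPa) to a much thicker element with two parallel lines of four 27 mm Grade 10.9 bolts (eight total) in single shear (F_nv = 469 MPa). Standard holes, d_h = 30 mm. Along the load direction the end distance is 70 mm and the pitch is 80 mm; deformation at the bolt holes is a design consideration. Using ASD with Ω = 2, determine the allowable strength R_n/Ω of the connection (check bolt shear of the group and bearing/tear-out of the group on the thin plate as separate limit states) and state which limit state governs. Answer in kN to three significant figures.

Bolt shear: A_b = π·27²/4 = 572.6 mm²; R_n = 469 × 572.6 × 8 × 1 / 1000 = 2148 kN → 2148 / 2 = 1070 kN.
Bearing (1.2 l_c t F_u ≤ 2.4 d t F_u): upper limit = 2.4·27·6·470 / 1000 = 182.7 kN.
  Edge l_c = 70 − 30/2 = 55 → r_n = 182.7 kN; interior l_c = 80 − 30 = 50 → r_n = 169.2 kN.
  R_n,bearing = 2·182.7 + 6·169.2 = 1381 kN → 1381 / 2 = 690 kN.
Bearing governs: 690 kN.

690 kN (bearing governs)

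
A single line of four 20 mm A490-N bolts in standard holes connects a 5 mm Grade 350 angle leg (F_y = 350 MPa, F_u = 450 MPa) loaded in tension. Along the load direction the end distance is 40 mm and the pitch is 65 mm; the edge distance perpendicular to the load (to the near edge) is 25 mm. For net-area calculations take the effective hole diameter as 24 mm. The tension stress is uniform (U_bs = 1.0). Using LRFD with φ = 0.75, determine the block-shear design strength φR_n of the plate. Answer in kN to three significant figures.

175 kN

Shear plane L_v = 40 + 3·65 = 235 mm; A_gv = 235 × 5 = 1175 mm².
A_nv = (235 − 3.5·24) × 5 = 755 mm².
A_nt = (25 − 0.5·24) × 5 = 65 mm².
0.6 F_u A_nv = 203.8 kN; 0.6 F_y A_gv = 246.8 kN → shear rupture governs the shear term.
R_n = 203.8 + 1.0 × 450 × 65 / 1000 = 233.1 kN.
Design strength φR_n = 0.75 × 233.1 = 175 kN.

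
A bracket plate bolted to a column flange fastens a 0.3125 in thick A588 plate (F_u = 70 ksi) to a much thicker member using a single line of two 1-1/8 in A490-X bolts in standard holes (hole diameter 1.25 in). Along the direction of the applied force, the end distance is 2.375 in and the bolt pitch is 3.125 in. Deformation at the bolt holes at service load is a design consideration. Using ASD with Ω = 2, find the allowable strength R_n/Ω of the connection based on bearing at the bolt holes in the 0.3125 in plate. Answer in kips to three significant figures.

Per bolt r_n = 1.2 l_c t F_u ≤ 2.4 d t F_u; upper limit = 2.4 × 1.125 × 0.3125 × 70 = 59.06 kips.
Edge bolt: l_c = 2.375 − 1.25/2 = 1.75 in → 1.2 × 1.75 × 0.3125 × 70 = 45.94 → r_n = 45.94 kips.
Interior bolts: l_c = 3.125 − 1.25 = 1.875 in → 1.2 × 1.875 × 0.3125 × 70 = 49.22 → r_n = 49.22 kips.
R_n = 1 × 45.94 + 1 × 49.22 = 95.16 kips.
Allowable strength R_n/Ω = 95.16 / 2 = 47.6 kips.

47.6 kips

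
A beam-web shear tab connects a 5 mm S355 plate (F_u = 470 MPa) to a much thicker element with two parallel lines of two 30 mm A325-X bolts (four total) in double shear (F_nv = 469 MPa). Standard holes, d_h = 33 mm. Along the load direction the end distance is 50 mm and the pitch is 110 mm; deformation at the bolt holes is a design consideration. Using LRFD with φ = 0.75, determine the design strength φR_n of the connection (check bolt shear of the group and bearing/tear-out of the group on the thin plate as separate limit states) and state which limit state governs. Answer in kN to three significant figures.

396 kN (bearing governs)

Bolt shear: A_b = π·30²/4 = 706.9 mm²; R_n = 469 × 706.9 × 4 × 2 / 1000 = 2652 kN → 0.75 × 2652 = 1990 kN.
Bearing (1.2 l_c t F_u ≤ 2.4 d t F_u): upper limit = 2.4·30·5·470 / 1000 = 169.2 kN.
  Edge l_c = 50 − 33/2 = 33.5 → r_n = 94.47 kN; interior l_c = 110 − 33 = 77 → r_n = 169.2 kN.
  R_n,bearing = 2·94.47 + 2·169.2 = 527.3 kN → 0.75 × 527.3 = 396 kN.
Bearing governs: 396 kN.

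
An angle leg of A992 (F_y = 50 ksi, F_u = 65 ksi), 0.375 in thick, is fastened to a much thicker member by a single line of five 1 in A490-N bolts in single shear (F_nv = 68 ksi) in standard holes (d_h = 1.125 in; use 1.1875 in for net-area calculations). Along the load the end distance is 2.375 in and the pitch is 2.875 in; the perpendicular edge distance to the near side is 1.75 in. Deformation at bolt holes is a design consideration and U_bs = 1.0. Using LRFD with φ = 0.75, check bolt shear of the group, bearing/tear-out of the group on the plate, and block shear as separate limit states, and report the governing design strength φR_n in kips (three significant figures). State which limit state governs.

Bolt shear: A_b = π·1²/4 = 0.7854 in²; R_n = 68 × 0.7854 × 5 × 1 = 267 kips → 0.75 × 267 = 200 kips.
Bearing: edge l_c = 1.812, r_n = 53.02 kips; interior l_c = 1.75, r_n = 51.19 kips; R_n = 53.02 + 4·51.19 = 257.8 kips → 193 kips.
Block shear: A_gv = 5.203, A_nv = 3.199, A_nt = 0.4336 in²; R_n = min(0.6F_uA_nv, 0.6F_yA_gv) + U_bs·F_u·A_nt = 153 kips → 115 kips.
Block shear governs: 115 kips.

115 kips (block shear governs)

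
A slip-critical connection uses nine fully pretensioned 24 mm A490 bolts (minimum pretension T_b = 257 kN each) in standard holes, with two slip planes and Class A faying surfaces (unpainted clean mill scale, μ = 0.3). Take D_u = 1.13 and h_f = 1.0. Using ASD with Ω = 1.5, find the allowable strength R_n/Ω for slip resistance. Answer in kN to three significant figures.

R_n = μ · D_u · h_f · T_b · n_s · n_b = 0.3 × 1.13 × 1.0 × 257 × 2 × 9 = 1568 kN.
Allowable strength R_n/Ω = 1568 / 1.5 = 1050 kN.

1050 kN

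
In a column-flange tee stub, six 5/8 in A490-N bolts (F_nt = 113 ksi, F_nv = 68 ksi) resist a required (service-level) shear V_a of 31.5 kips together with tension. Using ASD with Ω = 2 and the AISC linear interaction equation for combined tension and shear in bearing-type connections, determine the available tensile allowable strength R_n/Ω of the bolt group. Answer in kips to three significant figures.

82.9 kips

A_b = π·0.625²/4 = 0.3068 in²; f_rv = 31.5 / (6 × 0.3068) = 17.11 ksi.
F'_nt = 1.3 F_nt − (Ω F_nt / F_nv) f_rv = 1.3·113 − (2·113/68)·17.11 = 90.03 ksi, capped at F_nt → F'_nt = 90.03 ksi.
R_n = F'_nt · A_b · n = 90.03 × 0.3068 × 6 = 165.7 kips.
Allowable strength R_n/Ω = 165.7 / 2 = 82.9 kips.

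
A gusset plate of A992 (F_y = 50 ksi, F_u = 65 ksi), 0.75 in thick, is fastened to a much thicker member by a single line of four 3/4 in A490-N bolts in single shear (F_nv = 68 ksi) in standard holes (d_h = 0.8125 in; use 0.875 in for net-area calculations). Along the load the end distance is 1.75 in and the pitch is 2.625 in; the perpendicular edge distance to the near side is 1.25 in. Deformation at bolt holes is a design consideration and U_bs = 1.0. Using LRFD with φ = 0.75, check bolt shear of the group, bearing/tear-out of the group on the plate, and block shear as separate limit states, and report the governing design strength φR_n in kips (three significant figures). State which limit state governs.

90.1 kips (bolt shear governs)

Bolt shear: A_b = π·0.75²/4 = 0.4418 in²; R_n = 68 × 0.4418 × 4 × 1 = 120.2 kips → 0.75 × 120.2 = 90.1 kips.
Bearing: edge l_c = 1.344, r_n = 78.61 kips; interior l_c = 1.812, r_n = 87.75 kips; R_n = 78.61 + 3·87.75 = 341.9 kips → 256 kips.
Block shear: A_gv = 7.219, A_nv = 4.922, A_nt = 0.6094 in²; R_n = min(0.6F_uA_nv, 0.6F_yA_gv) + U_bs·F_u·A_nt = 231.6 kips → 174 kips.
Bolt shear governs: 90.1 kips.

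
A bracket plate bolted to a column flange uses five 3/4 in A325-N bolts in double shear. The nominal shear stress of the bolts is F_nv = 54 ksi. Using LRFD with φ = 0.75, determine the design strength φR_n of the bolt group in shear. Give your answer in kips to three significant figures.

179 kips

A_b = π × 0.75² / 4 = 0.4418 in².
R_n = F_nv · A_b · n · n_s = 54 × 0.4418 × 5 × 2 = 238.6 kips.
Design strength φR_n = 0.75 × 238.6 = 179 kips.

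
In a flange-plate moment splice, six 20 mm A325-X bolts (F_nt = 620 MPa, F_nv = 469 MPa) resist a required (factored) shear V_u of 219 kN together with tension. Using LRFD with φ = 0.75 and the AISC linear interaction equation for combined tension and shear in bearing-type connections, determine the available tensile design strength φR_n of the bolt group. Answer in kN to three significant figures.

A_b = π·20²/4 = 314.2 mm²; f_rv = 219 × 1000 / (6 × 314.2) = 116.2 MPa.
F'_nt = 1.3 F_nt − (F_nt / φF_nv) f_rv = 1.3·620 − (620/(0.75·469))·116.2 = 601.2 MPa, capped at F_nt → F'_nt = 601.2 MPa.
R_n = F'_nt · A_b · n = 601.2 × 314.2 × 6 / 1000 = 1133 kN.
Design strength φR_n = 0.75 × 1133 = 850 kN.

850 kN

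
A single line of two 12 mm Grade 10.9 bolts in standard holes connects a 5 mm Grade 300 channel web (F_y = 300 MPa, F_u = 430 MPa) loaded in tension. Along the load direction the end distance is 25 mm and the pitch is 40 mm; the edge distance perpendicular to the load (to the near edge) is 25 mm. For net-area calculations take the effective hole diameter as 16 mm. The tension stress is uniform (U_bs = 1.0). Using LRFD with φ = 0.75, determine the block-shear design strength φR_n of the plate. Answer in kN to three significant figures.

67.1 kN

Shear plane L_v = 25 + 1·40 = 65 mm; A_gv = 65 × 5 = 325 mm².
A_nv = (65 − 1.5·16) × 5 = 205 mm².
A_nt = (25 − 0.5·16) × 5 = 85 mm².
0.6 F_u A_nv = 52.89 kN; 0.6 F_y A_gv = 58.5 kN → shear rupture governs the shear term.
R_n = 52.89 + 1.0 × 430 × 85 / 1000 = 89.44 kN.
Design strength φR_n = 0.75 × 89.44 = 67.1 kN.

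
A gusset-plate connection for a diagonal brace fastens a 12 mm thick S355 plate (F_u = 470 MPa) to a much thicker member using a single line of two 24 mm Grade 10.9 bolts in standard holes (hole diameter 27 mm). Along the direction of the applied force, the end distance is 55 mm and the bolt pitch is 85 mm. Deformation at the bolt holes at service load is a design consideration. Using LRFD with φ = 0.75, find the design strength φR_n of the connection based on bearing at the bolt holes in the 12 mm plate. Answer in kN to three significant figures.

454 kN

Per bolt r_n = 1.2 l_c t F_u ≤ 2.4 d t F_u; upper limit = 2.4 × 24 × 12 × 470 / 1000 = 324.9 kN.
Edge bolt: l_c = 55 − 27/2 = 41.5 mm → 1.2 × 41.5 × 12 × 470 / 1000 = 280.9 → r_n = 280.9 kN.
Interior bolts: l_c = 85 − 27 = 58 mm → 1.2 × 58 × 12 × 470 / 1000 = 392.5 → r_n = 324.9 kN.
R_n = 1 × 280.9 + 1 × 324.9 = 605.7 kN.
Design strength φR_n = 0.75 × 605.7 = 454 kN.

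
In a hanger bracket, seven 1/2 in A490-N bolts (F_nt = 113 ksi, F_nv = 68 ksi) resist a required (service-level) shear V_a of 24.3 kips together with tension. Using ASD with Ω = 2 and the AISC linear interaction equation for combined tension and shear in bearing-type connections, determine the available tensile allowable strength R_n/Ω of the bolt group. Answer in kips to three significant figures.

A_b = π·0.5²/4 = 0.1963 in²; f_rv = 24.3 / (7 × 0.1963) = 17.68 ksi.
F'_nt = 1.3 F_nt − (Ω F_nt / F_nv) f_rv = 1.3·113 − (2·113/68)·17.68 = 88.14 ksi, capped at F_nt → F'_nt = 88.14 ksi.
R_n = F'_nt · A_b · n = 88.14 × 0.1963 × 7 = 121.1 kips.
Allowable strength R_n/Ω = 121.1 / 2 = 60.6 kips.

60.6 kips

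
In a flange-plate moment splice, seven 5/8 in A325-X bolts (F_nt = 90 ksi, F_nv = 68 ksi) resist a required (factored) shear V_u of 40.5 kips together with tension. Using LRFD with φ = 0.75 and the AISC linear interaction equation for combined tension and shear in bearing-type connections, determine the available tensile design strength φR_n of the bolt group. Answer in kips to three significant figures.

A_b = π·0.625²/4 = 0.3068 in²; f_rv = 40.5 / (7 × 0.3068) = 18.86 ksi.
F'_nt = 1.3 F_nt − (F_nt / φF_nv) f_rv = 1.3·90 − (90/(0.75·68))·18.86 = 83.72 ksi, capped at F_nt → F'_nt = 83.72 ksi.
R_n = F'_nt · A_b · n = 83.72 × 0.3068 × 7 = 179.8 kips.
Design strength φR_n = 0.75 × 179.8 = 135 kips.

135 kips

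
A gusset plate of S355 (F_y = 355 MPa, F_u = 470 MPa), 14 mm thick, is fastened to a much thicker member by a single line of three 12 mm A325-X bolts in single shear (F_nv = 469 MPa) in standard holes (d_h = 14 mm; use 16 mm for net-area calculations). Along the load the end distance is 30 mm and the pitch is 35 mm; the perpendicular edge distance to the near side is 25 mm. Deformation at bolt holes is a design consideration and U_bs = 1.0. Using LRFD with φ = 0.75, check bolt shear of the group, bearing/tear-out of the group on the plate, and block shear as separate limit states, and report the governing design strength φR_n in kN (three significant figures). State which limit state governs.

119 kN (bolt shear governs)

Bolt shear: A_b = π·12²/4 = 113.1 mm²; R_n = 469 × 113.1 × 3 × 1 / 1000 = 159.1 kN → 0.75 × 159.1 = 119 kN.
Bearing: edge l_c = 23, r_n = 181.6 kN; interior l_c = 21, r_n = 165.8 kN; R_n = 181.6 + 2·165.8 = 513.2 kN → 385 kN.
Block shear: A_gv = 1400, A_nv = 840, A_nt = 238 mm²; R_n = min(0.6F_uA_nv, 0.6F_yA_gv) + U_bs·F_u·A_nt = 348.7 kN → 262 kN.
Bolt shear governs: 119 kN.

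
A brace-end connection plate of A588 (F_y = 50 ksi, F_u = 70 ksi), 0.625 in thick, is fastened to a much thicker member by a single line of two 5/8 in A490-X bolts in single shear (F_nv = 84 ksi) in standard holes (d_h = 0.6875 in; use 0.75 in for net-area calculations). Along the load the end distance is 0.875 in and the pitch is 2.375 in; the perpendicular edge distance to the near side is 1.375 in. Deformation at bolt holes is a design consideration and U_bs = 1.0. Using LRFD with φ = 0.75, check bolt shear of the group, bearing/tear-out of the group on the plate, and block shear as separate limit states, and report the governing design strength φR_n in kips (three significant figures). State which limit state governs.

38.7 kips (bolt shear governs)

Bolt shear: A_b = π·0.625²/4 = 0.3068 in²; R_n = 84 × 0.3068 × 2 × 1 = 51.54 kips → 0.75 × 51.54 = 38.7 kips.
Bearing: edge l_c = 0.5312, r_n = 27.89 kips; interior l_c = 1.688, r_n = 65.62 kips; R_n = 27.89 + 1·65.62 = 93.52 kips → 70.1 kips.
Block shear: A_gv = 2.031, A_nv = 1.328, A_nt = 0.625 in²; R_n = min(0.6F_uA_nv, 0.6F_yA_gv) + U_bs·F_u·A_nt = 99.53 kips → 74.6 kips.
Bolt shear governs: 38.7 kips.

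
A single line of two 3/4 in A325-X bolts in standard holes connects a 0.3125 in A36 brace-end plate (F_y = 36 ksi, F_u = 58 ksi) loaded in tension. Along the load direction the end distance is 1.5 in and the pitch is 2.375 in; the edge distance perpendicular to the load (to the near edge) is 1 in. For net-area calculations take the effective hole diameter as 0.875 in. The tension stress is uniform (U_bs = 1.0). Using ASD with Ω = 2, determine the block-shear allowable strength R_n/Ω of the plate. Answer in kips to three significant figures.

Shear plane L_v = 1.5 + 1·2.375 = 3.875 in; A_gv = 3.875 × 0.3125 = 1.211 in².
A_nv = (3.875 − 1.5·0.875) × 0.3125 = 0.8008 in².
A_nt = (1 − 0.5·0.875) × 0.3125 = 0.1758 in².
0.6 F_u A_nv = 27.87 kips; 0.6 F_y A_gv = 26.16 kips → shear yielding governs the shear term.
R_n = 26.16 + 1.0 × 58 × 0.1758 = 36.35 kips.
Allowable strength R_n/Ω = 36.35 / 2 = 18.2 kips.

18.2 kips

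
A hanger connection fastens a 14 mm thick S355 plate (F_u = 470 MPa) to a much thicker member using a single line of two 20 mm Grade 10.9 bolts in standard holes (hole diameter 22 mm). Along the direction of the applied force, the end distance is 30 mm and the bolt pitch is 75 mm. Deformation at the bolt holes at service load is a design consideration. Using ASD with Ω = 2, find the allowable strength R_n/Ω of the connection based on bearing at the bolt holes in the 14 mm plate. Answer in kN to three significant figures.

233 kN

Per bolt r_n = 1.2 l_c t F_u ≤ 2.4 d t F_u; upper limit = 2.4 × 20 × 14 × 470 / 1000 = 315.8 kN.
Edge bolt: l_c = 30 − 22/2 = 19 mm → 1.2 × 19 × 14 × 470 / 1000 = 150 → r_n = 150 kN.
Interior bolts: l_c = 75 − 22 = 53 mm → 1.2 × 53 × 14 × 470 / 1000 = 418.5 → r_n = 315.8 kN.
R_n = 1 × 150 + 1 × 315.8 = 465.9 kN.
Allowable strength R_n/Ω = 465.9 / 2 = 233 kN.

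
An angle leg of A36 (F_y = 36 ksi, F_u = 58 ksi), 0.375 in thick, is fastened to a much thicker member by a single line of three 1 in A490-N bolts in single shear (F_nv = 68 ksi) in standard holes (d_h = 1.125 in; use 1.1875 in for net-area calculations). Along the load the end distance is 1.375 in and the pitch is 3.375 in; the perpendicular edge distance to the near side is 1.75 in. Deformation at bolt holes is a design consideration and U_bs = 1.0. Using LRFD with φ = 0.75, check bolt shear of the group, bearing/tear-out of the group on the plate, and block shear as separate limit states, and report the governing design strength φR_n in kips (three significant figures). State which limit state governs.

Bolt shear: A_b = π·1²/4 = 0.7854 in²; R_n = 68 × 0.7854 × 3 × 1 = 160.2 kips → 0.75 × 160.2 = 120 kips.
Bearing: edge l_c = 0.8125, r_n = 21.21 kips; interior l_c = 2.25, r_n = 52.2 kips; R_n = 21.21 + 2·52.2 = 125.6 kips → 94.2 kips.
Block shear: A_gv = 3.047, A_nv = 1.934, A_nt = 0.4336 in²; R_n = min(0.6F_uA_nv, 0.6F_yA_gv) + U_bs·F_u·A_nt = 90.96 kips → 68.2 kips.
Block shear governs: 68.2 kips.

68.2 kips (block shear governs)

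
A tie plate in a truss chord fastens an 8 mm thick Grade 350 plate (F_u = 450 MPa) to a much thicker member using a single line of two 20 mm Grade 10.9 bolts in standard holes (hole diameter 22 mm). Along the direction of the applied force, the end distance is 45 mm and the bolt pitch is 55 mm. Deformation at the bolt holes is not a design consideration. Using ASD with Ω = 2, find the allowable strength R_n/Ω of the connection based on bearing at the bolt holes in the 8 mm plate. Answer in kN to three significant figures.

181 kN

Per bolt r_n = 1.5 l_c t F_u ≤ 3.0 d t F_u; upper limit = 3.0 × 20 × 8 × 450 / 1000 = 216 kN.
Edge bolt: l_c = 45 − 22/2 = 34 mm → 1.5 × 34 × 8 × 450 / 1000 = 183.6 → r_n = 183.6 kN.
Interior bolts: l_c = 55 − 22 = 33 mm → 1.5 × 33 × 8 × 450 / 1000 = 178.2 → r_n = 178.2 kN.
R_n = 1 × 183.6 + 1 × 178.2 = 361.8 kN.
Allowable strength R_n/Ω = 361.8 / 2 = 181 kN.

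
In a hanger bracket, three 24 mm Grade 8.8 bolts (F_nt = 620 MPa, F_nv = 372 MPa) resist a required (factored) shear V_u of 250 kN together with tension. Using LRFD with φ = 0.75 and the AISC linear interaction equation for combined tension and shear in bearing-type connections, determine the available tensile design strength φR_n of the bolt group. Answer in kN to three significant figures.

A_b = π·24²/4 = 452.4 mm²; f_rv = 250 × 1000 / (3 × 452.4) = 184.2 MPa.
F'_nt = 1.3 F_nt − (F_nt / φF_nv) f_rv = 1.3·620 − (620/(0.75·372))·184.2 = 396.7 MPa, capped at F_nt → F'_nt = 396.7 MPa.
R_n = F'_nt · A_b · n = 396.7 × 452.4 × 3 / 1000 = 538.3 kN.
Design strength φR_n = 0.75 × 538.3 = 404 kN.

404 kN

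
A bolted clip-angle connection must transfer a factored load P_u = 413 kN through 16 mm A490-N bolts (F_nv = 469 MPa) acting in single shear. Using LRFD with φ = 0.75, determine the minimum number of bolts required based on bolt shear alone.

6 bolts

A_b = π·16²/4 = 201.1 mm².
Per-bolt design strength φR_n = 0.75 × 469 × 201.1 × 1 / 1000 = 70.72 kN.
n ≥ 413 / 70.72 = 5.84 → use 6 bolts.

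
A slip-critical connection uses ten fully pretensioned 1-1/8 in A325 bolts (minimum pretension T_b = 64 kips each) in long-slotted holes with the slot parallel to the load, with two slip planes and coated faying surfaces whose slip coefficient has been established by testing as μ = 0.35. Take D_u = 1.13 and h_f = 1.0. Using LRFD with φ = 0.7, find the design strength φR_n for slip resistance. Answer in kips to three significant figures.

R_n = μ · D_u · h_f · T_b · n_s · n_b = 0.35 × 1.13 × 1.0 × 64 × 2 × 10 = 506.2 kips.
Design strength φR_n = 0.7 × 506.2 = 354 kips.

354 kips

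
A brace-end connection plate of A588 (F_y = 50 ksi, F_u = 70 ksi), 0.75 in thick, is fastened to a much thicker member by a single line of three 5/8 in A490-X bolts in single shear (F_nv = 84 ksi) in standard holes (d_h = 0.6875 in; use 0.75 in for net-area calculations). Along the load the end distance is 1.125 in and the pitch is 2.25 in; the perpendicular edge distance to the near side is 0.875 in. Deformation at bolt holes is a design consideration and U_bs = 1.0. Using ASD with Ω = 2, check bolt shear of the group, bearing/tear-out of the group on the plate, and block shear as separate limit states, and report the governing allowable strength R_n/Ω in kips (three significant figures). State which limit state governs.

38.7 kips (bolt shear governs)

Bolt shear: A_b = π·0.625²/4 = 0.3068 in²; R_n = 84 × 0.3068 × 3 × 1 = 77.31 kips → 77.31 / 2 = 38.7 kips.
Bearing: edge l_c = 0.7812, r_n = 49.22 kips; interior l_c = 1.562, r_n = 78.75 kips; R_n = 49.22 + 2·78.75 = 206.7 kips → 103 kips.
Block shear: A_gv = 4.219, A_nv = 2.812, A_nt = 0.375 in²; R_n = min(0.6F_uA_nv, 0.6F_yA_gv) + U_bs·F_u·A_nt = 144.4 kips → 72.2 kips.
Bolt shear governs: 38.7 kips.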